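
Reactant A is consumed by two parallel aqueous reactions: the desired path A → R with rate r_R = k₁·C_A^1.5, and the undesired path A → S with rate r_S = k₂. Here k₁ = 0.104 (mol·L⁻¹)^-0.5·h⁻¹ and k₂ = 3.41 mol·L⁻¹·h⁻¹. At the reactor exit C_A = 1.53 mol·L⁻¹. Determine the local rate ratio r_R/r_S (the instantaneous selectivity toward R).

S_{R/S} = r_R/r_S = (k₁·C_A^1.5)/(k₂) = (k₁/k₂)·C_A^1.5.
= (0.104×1.530^1.5) / (3.41) = 0.1968/3.410 = 0.0577.
Since the desired path is higher order in A, keeping C_A high (PFR or concentrated feed) favours R.

0.0577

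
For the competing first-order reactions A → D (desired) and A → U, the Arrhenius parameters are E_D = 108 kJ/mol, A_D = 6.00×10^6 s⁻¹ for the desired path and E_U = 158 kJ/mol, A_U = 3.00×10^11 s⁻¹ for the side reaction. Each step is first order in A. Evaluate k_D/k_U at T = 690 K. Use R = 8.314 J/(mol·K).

Since both paths have the same order in A, the concentration cancels and S_{D/U} = k_D/k_U = (A_D/A_U)·exp[(E_U−E_D)/(RT)].
(E_U−E_D)/(RT) = (158−108)×10³/(8.314×690) = 50000/5737 = 8.716.
k_D/k_U = (6.00×10^6/3.00×10^11)·exp(8.716) = 2.000×10^-5 × 6099 = 0.122.

0.122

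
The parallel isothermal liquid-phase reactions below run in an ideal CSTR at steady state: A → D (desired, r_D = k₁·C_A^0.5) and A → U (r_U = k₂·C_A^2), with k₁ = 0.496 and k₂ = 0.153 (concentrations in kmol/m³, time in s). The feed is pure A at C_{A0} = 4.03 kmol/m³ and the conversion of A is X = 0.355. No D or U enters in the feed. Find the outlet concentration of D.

Exit C_A = C_{A0}(1−X) = 4.03×0.645 = 2.599 kmol/m³.
A CSTR operates uniformly at the exit composition, giving r_D = 0.7997 and r_U = 1.034 (each k·C_A^n at C_A = 2.599).
Fraction of consumed A going to D: r_D/(r_D+r_U) = 0.4362.
C_D = 0.4362·C_{A0}·X = 0.4362×4.03×0.355 = 0.624 kmol/m³.

0.624 kmol/m³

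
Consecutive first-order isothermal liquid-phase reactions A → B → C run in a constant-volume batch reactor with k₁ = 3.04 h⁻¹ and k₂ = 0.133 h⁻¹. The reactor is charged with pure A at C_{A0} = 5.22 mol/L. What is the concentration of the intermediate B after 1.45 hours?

The intermediate concentration in a first-order A→B→C sequence is C_B = k₁C_{A0}(e^(−k₁t) − e^(−k₂t))/(k₂−k₁).
e^(−k₁t) = e^(−3.04×1.45) = e^(−4.408) = 0.01218; e^(−k₂t) = e^(−0.1928) = 0.8246.
C_B = 3.04×5.22/(0.133−3.04) × (0.01218−0.8246) = (-5.459)×(-0.8124) = 4.435 mol/L.

4.43 mol/L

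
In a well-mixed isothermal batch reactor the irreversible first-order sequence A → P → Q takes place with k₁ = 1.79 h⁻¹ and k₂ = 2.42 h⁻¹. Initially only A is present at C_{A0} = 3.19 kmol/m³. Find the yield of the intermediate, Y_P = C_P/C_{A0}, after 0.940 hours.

0.236

For first-order series with pure A initially, C_P(t) = k₁C_{A0}/(k₂−k₁)·(e^(−k₁t) − e^(−k₂t)).
e^(−k₁t) = e^(−1.79×0.940) = e^(−1.683) = 0.1859; e^(−k₂t) = e^(−2.275) = 0.1028.
C_P = 1.79×3.19/(2.42−1.79) × (0.1859−0.1028) = 9.064×0.08307 = 0.7529 kmol/m³.
Y_P = C_P/C_{A0} = 0.7529/3.19 = 0.236.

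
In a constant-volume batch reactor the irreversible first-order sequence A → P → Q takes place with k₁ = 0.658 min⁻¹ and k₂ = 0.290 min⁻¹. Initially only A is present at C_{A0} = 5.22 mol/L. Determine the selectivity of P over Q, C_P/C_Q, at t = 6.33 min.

For first-order series with pure A initially, C_P(t) = k₁C_{A0}/(k₂−k₁)·(e^(−k₁t) − e^(−k₂t)).
e^(−k₁t) = e^(−0.658×6.33) = e^(−4.165) = 0.01553; e^(−k₂t) = e^(−1.836) = 0.1595.
C_P = 0.658×5.22/(0.290−0.658) × (0.01553−0.1595) = (-9.334)×(-0.1440) = 1.344 mol/L.
C_A = C_{A0}e^(−k₁t) = 0.08105 mol/L, so C_Q = C_{A0}−C_A−C_P = 3.795 mol/L; C_P/C_Q = 0.354.

0.354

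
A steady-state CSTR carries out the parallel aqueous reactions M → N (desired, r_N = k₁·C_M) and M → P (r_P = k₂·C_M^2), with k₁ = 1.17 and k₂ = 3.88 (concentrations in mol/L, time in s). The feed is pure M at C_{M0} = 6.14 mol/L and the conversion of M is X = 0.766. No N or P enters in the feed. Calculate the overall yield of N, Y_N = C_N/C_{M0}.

Exit C_M = C_{M0}(1−X) = 6.14×0.234 = 1.437 mol/L.
Rates in a CSTR are evaluated at the outlet concentration: r_N = 1.17×1.437 = 1.681, r_P = 3.88×1.437^2 = 8.009.
Fraction of consumed M going to N: r_N/(r_N+r_P) = 0.1735.
C_N = 0.1735·C_{M0}·X = 0.1735×6.14×0.766 = 0.816 mol/L; Y_N = C_N/C_{M0} = 0.133.

0.133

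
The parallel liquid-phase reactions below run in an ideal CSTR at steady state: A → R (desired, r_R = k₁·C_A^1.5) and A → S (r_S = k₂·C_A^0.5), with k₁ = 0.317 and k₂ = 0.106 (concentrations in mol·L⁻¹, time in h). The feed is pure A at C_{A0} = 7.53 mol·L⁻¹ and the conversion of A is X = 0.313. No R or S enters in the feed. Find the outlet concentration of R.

Exit C_A = C_{A0}(1−X) = 7.53×0.687 = 5.173 mol·L⁻¹.
A CSTR operates uniformly at the exit composition, giving r_R = 3.730 and r_S = 0.2411 (each k·C_A^n at C_A = 5.173).
Fraction of consumed A going to R: r_R/(r_R+r_S) = 0.9393.
C_R = 0.9393·C_{A0}·X = 0.9393×7.53×0.313 = 2.21 mol·L⁻¹.

2.21 mol·L⁻¹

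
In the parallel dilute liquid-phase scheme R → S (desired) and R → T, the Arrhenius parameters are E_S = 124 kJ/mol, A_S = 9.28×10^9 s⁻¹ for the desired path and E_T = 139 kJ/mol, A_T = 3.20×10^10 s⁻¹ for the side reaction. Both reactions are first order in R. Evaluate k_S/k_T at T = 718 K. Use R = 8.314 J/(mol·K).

3.58

Since both paths have the same order in R, the concentration cancels and S_{S/T} = k_S/k_T = (A_S/A_T)·exp[(E_T−E_S)/(RT)].
(E_T−E_S)/(RT) = (139−124)×10³/(8.314×718) = 15000/5969 = 2.513.
k_S/k_T = (9.28×10^9/3.20×10^10)·exp(2.513) = 0.2900 × 12.34 = 3.58.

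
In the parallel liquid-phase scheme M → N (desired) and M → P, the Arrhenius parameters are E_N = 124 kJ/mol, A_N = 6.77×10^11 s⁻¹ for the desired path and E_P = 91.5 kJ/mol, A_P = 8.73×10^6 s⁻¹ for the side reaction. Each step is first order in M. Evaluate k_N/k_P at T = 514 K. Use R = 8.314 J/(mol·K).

38.6

k_N/k_P = (A_N/A_P)·exp[−(E_N−E_P)/(RT)] = (A_N/A_P)·exp[(E_P−E_N)/(RT)].
(E_P−E_N)/(RT) = (91.5−124)×10³/(8.314×514) = -32500/4273 = -7.605.
k_N/k_P = (6.77×10^11/8.73×10^6)·exp(-7.605) = 77549 × 4.979×10^-4 = 38.6.
Since E_N > E_P, raising the temperature improves selectivity toward N.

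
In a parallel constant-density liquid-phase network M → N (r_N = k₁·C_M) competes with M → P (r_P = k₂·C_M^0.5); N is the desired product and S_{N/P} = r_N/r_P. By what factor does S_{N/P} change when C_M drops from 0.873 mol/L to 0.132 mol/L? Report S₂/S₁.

0.389

S_{N/P} = (k₁/k₂)·C_M^0.5, so S₂/S₁ = (C_{M,2}/C_{M,1})^0.5.
= (0.132/0.873)^0.5 = (0.1512)^0.5 = 0.389.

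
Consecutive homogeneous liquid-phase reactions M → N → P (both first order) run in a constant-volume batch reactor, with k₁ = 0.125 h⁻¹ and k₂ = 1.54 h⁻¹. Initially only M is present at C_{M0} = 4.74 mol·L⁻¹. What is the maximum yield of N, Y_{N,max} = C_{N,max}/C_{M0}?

0.0650

For a first-order series the maximum intermediate yield is C_{N,max}/C_{M0} = (k₁/k₂)^[k₂/(k₂−k₁)].
= (0.125/1.54)^(1.54/(1.54−0.125)) = (0.08117)^(1.088) = 0.06502.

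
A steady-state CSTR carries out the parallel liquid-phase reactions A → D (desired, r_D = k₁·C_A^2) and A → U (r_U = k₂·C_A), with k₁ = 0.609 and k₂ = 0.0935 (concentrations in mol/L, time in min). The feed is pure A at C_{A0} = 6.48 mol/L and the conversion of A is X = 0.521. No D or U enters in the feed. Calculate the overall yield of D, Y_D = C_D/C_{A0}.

0.496

Exit C_A = C_{A0}(1−X) = 6.48×0.479 = 3.104 mol/L.
In a CSTR the entire volume is at exit conditions, so r_D = 0.609×3.104^2 = 5.867 and r_U = 0.0935×3.104 = 0.2902.
Fraction of consumed A going to D: r_D/(r_D+r_U) = 0.9529.
C_D = 0.9529·C_{A0}·X = 0.9529×6.48×0.521 = 3.22 mol/L; Y_D = C_D/C_{A0} = 0.496.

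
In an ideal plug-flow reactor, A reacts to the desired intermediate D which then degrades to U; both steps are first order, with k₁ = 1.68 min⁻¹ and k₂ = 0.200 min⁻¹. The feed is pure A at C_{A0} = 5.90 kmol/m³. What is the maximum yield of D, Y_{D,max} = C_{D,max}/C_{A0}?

0.750

At the optimum, C_{D,max}/C_{A0} = (k₁/k₂)^[k₂/(k₂−k₁)].
= (1.68/0.200)^(0.200/(0.200−1.68)) = (8.400)^(-0.1351) = 0.7501.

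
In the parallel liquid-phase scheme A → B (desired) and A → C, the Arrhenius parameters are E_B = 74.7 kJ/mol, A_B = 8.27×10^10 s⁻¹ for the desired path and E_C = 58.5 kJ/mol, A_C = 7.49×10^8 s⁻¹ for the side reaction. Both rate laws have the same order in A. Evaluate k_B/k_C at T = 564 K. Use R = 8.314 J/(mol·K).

Since both paths have the same order in A, the concentration cancels and S_{B/C} = k_B/k_C = (A_B/A_C)·exp[(E_C−E_B)/(RT)].
(E_C−E_B)/(RT) = (58.5−74.7)×10³/(8.314×564) = -16200/4689 = -3.455.
k_B/k_C = (8.27×10^10/7.49×10^8)·exp(-3.455) = 110.4 × 0.03159 = 3.49.

3.49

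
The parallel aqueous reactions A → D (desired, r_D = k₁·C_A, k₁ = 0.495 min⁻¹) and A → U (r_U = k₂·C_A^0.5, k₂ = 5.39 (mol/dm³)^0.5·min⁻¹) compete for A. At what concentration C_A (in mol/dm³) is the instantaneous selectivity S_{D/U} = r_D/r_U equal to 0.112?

S_{D/U} = (k₁/k₂)·C_A^0.5 ⇒ C_A = (S·k₂/k₁)^(2).
= (0.112×5.39/0.495)^(2) = (1.220)^(2) = 1.49 mol/dm³.

1.49 mol/dm³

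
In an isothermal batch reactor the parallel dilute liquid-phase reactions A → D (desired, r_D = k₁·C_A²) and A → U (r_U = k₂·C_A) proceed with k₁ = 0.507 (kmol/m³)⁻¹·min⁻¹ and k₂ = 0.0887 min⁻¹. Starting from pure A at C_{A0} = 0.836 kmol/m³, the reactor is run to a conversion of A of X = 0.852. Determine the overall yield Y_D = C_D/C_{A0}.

0.597

C_A = C_{A0}(1−X) = 0.1237 kmol/m³.
Along a PFR/batch, dC_U/dC_A = −r_U/(r_D+r_U) = −k₂/(k₂+k₁·C_A).
Integrating from C_{A0} to C_A: C_U = (0.0887/0.507)·ln[(0.0887+0.507·0.836)/(0.0887+0.507·0.124)] = 0.1750·ln(0.5126/0.1514) = 0.2133 kmol/m³.
Then C_D = (C_{A0}−C_A) − C_U = 0.7123 − 0.2133 = 0.4990 kmol/m³.
Y_D = C_D/C_{A0} = 0.4990/0.836 = 0.597.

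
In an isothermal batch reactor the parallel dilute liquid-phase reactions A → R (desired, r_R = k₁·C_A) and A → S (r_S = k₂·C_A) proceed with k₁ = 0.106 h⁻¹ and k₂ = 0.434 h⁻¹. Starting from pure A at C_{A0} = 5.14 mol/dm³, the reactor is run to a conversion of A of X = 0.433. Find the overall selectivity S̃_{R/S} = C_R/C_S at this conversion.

C_A = C_{A0}(1−X) = 2.914 mol/dm³.
Both paths are first order in A, so the instantaneous fraction to R is constant: dC_R/d(−C_A) = k₁/(k₁+k₂) = 0.1963.
C_R = 0.1963·(C_{A0}−C_A) = 0.1963×2.226 = 0.437 mol/dm³.
C_S = (C_{A0}−C_A)−C_R = 1.789 mol/dm³; S̃_{R/S} = 0.4369/1.789 = 0.244.

0.244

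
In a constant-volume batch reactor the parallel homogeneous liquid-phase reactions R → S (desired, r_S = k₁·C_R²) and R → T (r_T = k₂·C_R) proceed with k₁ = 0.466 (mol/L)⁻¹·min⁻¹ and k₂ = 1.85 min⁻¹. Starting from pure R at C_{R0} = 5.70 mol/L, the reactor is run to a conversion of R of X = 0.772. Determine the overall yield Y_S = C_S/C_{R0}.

0.349

C_R = C_{R0}(1−X) = 1.300 mol/L.
Along a PFR/batch, dC_T/dC_R = −r_T/(r_S+r_T) = −k₂/(k₂+k₁·C_R).
Integrating from C_{R0} to C_R: C_T = (1.85/0.466)·ln[(1.85+0.466·5.70)/(1.85+0.466·1.30)] = 3.970·ln(4.506/2.456) = 2.410 mol/L.
Then C_S = (C_{R0}−C_R) − C_T = 4.400 − 2.410 = 1.990 mol/L.
Y_S = C_S/C_{R0} = 1.990/5.70 = 0.349.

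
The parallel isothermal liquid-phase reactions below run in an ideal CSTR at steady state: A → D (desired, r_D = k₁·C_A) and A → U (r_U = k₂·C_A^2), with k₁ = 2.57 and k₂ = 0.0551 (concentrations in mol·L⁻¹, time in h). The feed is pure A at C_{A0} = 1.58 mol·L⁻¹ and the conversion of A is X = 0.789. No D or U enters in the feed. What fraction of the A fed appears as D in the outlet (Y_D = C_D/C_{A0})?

0.783

Exit C_A = C_{A0}(1−X) = 1.58×0.211 = 0.3334 mol·L⁻¹.
Rates in a CSTR are evaluated at the outlet concentration: r_D = 2.57×0.3334 = 0.8568, r_U = 0.0551×0.3334^2 = 0.006124.
Fraction of consumed A going to D: r_D/(r_D+r_U) = 0.9929.
C_D = 0.9929·C_{A0}·X = 0.9929×1.58×0.789 = 1.24 mol·L⁻¹; Y_D = C_D/C_{A0} = 0.783.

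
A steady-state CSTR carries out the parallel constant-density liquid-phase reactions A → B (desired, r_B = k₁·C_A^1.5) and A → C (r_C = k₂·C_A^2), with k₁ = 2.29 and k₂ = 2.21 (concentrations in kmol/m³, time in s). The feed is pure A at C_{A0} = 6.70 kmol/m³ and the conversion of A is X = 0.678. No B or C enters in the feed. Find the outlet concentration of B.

Exit C_A = C_{A0}(1−X) = 6.70×0.322 = 2.157 kmol/m³.
A CSTR operates uniformly at the exit composition, giving r_B = 7.257 and r_C = 10.29 (each k·C_A^n at C_A = 2.157).
Fraction of consumed A going to B: r_B/(r_B+r_C) = 0.4137.
C_B = 0.4137·C_{A0}·X = 0.4137×6.70×0.678 = 1.88 kmol/m³.

1.88 kmol/m³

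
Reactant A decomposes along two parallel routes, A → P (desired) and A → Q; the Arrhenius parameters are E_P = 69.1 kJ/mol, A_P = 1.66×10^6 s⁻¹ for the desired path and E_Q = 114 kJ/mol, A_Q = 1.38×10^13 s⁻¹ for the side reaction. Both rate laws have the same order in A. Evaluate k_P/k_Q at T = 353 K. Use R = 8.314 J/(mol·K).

k_P/k_Q = (A_P/A_Q)·exp[−(E_P−E_Q)/(RT)] = (A_P/A_Q)·exp[(E_Q−E_P)/(RT)].
(E_Q−E_P)/(RT) = (114−69.1)×10³/(8.314×353) = 44900/2935 = 15.30.
k_P/k_Q = (1.66×10^6/1.38×10^13)·exp(15.30) = 1.203×10^-7 × 4.408×10^6 = 0.530.
Since E_P < E_Q, lowering the temperature improves selectivity toward P.

0.530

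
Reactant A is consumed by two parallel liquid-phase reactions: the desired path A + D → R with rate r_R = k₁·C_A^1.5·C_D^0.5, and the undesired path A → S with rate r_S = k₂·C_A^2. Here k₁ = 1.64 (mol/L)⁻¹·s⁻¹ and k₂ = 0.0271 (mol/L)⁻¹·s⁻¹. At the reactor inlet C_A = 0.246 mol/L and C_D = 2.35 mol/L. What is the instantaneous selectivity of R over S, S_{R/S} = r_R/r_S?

S_{R/S} = r_R/r_S = (k₁·C_A^1.5·C_D^0.5)/(k₂·C_A^2) = (k₁/k₂)·C_A^-0.5·C_D^0.5.
= (1.64×0.2460^1.5×2.350^0.5) / (0.0271×0.2460^2) = 0.3067/0.001640 = 187.
The undesired path is higher order in A, so low C_A (CSTR or dilute feed) favours R.

187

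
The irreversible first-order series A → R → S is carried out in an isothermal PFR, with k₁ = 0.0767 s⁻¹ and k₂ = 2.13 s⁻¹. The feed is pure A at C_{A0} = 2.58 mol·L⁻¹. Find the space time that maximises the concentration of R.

Setting dC_R/dτ = 0 gives τ_opt = ln(k₂/k₁)/(k₂−k₁).
= ln(2.13/0.0767)/(2.13−0.0767) = ln(27.77)/2.053 = 3.324/2.053 = 1.62 s.

1.62 s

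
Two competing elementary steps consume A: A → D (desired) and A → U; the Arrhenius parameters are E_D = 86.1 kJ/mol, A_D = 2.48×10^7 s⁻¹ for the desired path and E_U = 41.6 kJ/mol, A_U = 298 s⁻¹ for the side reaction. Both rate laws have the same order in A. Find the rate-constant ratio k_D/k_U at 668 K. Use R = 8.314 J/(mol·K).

k_D/k_U = (A_D/A_U)·exp[−(E_D−E_U)/(RT)] = (A_D/A_U)·exp[(E_U−E_D)/(RT)].
(E_U−E_D)/(RT) = (41.6−86.1)×10³/(8.314×668) = -44500/5554 = -8.013.
k_D/k_U = (2.48×10^7/298)·exp(-8.013) = 83221 × 3.313×10^-4 = 27.6.

27.6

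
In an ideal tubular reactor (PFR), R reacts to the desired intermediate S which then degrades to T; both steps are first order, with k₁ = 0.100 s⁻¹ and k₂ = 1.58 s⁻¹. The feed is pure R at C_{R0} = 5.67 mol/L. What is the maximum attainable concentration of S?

0.298 mol/L

For a first-order series the maximum intermediate yield is C_{S,max}/C_{R0} = (k₁/k₂)^[k₂/(k₂−k₁)].
= (0.100/1.58)^(1.58/(1.58−0.100)) = (0.06329)^(1.068) = 0.05252.
C_{S,max} = 0.05252×5.67 = 0.298 mol/L.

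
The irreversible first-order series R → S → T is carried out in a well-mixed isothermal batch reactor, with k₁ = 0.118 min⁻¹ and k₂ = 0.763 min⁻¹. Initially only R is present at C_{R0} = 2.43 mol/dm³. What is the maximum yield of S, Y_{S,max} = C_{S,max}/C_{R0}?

0.110

Evaluating C_S at t_opt = ln(k₂/k₁)/(k₂−k₁) gives C_{S,max}/C_{R0} = (k₁/k₂)^[k₂/(k₂−k₁)].
= (0.118/0.763)^(0.763/(0.763−0.118)) = (0.1547)^(1.183) = 0.1099.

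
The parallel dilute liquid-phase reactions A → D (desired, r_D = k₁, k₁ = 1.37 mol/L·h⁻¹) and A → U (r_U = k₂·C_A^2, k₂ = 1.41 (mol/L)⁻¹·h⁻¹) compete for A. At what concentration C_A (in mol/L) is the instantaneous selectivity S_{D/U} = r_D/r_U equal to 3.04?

S_{D/U} = (k₁/k₂)·C_A^-2 ⇒ C_A = (S·k₂/k₁)^(-0.5).
= (3.04×1.41/1.37)^(-0.5) = (3.129)^(-0.5) = 0.565 mol/L.

0.565 mol/L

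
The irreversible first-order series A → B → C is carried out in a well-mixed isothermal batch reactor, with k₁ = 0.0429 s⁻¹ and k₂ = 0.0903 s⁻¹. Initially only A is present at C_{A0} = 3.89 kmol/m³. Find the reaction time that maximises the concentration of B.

For first-order series the maximum of C_B occurs at t_opt = ln(k₂/k₁)/(k₂−k₁).
= ln(0.0903/0.0429)/(0.0903−0.0429) = ln(2.105)/0.04740 = 0.7443/0.04740 = 15.7 s.

15.7 s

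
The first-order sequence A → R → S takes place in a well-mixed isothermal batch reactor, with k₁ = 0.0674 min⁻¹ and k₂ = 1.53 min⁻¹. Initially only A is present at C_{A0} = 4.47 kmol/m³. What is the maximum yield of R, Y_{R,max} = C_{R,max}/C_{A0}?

0.0381

Evaluating C_R at t_opt = ln(k₂/k₁)/(k₂−k₁) gives C_{R,max}/C_{A0} = (k₁/k₂)^[k₂/(k₂−k₁)].
= (0.0674/1.53)^(1.53/(1.53−0.0674)) = (0.04405)^(1.046) = 0.03815.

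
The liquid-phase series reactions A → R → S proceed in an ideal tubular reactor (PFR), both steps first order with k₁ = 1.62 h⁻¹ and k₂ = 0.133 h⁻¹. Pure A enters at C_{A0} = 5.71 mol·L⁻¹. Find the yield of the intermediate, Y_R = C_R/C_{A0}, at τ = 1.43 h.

0.793

Solving the coupled first-order balances gives C_R(τ) = [k₁/(k₂−k₁)]·C_{A0}·(e^(−k₁τ) − e^(−k₂τ)).
e^(−k₁τ) = e^(−1.62×1.43) = e^(−2.317) = 0.09861; e^(−k₂τ) = e^(−0.1902) = 0.8268.
C_R = 1.62×5.71/(0.133−1.62) × (0.09861−0.8268) = (-6.221)×(-0.7282) = 4.530 mol·L⁻¹.
Y_R = C_R/C_{A0} = 4.530/5.71 = 0.793.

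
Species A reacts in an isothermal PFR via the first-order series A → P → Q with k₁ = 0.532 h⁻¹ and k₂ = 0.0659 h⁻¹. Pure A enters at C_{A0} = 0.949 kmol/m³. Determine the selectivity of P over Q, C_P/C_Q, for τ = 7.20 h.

2.34

For first-order series with pure A initially, C_P(τ) = k₁C_{A0}/(k₂−k₁)·(e^(−k₁τ) − e^(−k₂τ)).
e^(−k₁τ) = e^(−0.532×7.20) = e^(−3.830) = 0.02170; e^(−k₂τ) = e^(−0.4745) = 0.6222.
C_P = 0.532×0.949/(0.0659−0.532) × (0.02170−0.6222) = (-1.083)×(-0.6005) = 0.6505 kmol/m³.
C_A = C_{A0}e^(−k₁τ) = 0.02059 kmol/m³, so C_Q = C_{A0}−C_A−C_P = 0.2780 kmol/m³; C_P/C_Q = 2.34.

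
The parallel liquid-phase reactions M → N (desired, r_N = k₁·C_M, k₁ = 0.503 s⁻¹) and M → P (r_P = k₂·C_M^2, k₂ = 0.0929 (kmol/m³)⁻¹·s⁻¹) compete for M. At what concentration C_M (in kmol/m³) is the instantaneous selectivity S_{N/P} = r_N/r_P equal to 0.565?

9.58 kmol/m³

S_{N/P} = (k₁/k₂)·C_M⁻¹ ⇒ C_M = (S·k₂/k₁)^(-1).
= (0.565×0.0929/0.503)^(-1) = (0.1044)^(-1) = 9.58 kmol/m³.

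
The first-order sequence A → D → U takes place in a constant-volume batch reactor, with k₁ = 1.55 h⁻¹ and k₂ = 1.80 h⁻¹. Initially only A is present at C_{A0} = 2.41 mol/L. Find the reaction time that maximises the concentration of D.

0.598 h

For first-order series the maximum of C_D occurs at t_opt = ln(k₂/k₁)/(k₂−k₁).
= ln(1.80/1.55)/(1.80−1.55) = ln(1.161)/0.2500 = 0.1495/0.2500 = 0.598 h.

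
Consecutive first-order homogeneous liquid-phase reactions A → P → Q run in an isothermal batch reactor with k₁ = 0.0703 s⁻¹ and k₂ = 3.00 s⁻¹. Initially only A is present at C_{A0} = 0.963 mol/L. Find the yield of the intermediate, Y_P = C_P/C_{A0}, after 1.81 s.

For first-order series with pure A initially, C_P(t) = k₁C_{A0}/(k₂−k₁)·(e^(−k₁t) − e^(−k₂t)).
e^(−k₁t) = e^(−0.0703×1.81) = e^(−0.1272) = 0.8805; e^(−k₂t) = e^(−5.430) = 0.004383.
C_P = 0.0703×0.963/(3.00−0.0703) × (0.8805−0.004383) = 0.02311×0.8761 = 0.02025 mol/L.
Y_P = C_P/C_{A0} = 0.02025/0.963 = 0.0210.

0.0210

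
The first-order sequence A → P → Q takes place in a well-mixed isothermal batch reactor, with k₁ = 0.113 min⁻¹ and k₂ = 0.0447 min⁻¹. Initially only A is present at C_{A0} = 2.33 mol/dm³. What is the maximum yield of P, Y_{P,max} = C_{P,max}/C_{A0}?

Evaluating C_P at t_opt = ln(k₂/k₁)/(k₂−k₁) gives C_{P,max}/C_{A0} = (k₁/k₂)^[k₂/(k₂−k₁)].
= (0.113/0.0447)^(0.0447/(0.0447−0.113)) = (2.528)^(-0.6545) = 0.5450.

0.545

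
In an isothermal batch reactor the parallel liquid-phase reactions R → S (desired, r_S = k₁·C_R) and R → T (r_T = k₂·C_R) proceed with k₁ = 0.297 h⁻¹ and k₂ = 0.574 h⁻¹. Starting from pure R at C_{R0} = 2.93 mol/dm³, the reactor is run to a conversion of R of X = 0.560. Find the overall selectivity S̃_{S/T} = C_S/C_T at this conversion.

0.517

C_R = C_{R0}(1−X) = 1.289 mol/dm³.
Both paths are first order in R, so the instantaneous fraction to S is constant: dC_S/d(−C_R) = k₁/(k₁+k₂) = 0.3410.
C_S = 0.3410·(C_{R0}−C_R) = 0.3410×1.641 = 0.559 mol/dm³.
C_T = (C_{R0}−C_R)−C_S = 1.081 mol/dm³; S̃_{S/T} = 0.5595/1.081 = 0.517.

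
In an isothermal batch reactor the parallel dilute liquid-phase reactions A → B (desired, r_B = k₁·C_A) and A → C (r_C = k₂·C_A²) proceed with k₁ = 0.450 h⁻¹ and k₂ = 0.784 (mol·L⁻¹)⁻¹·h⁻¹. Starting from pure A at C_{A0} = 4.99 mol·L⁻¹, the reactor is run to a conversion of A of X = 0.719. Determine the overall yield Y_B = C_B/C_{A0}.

C_A = C_{A0}(1−X) = 1.402 mol·L⁻¹.
Along a PFR/batch, dC_B/dC_A = −r_B/(r_B+r_C) = −k₁/(k₁+k₂·C_A).
Integrating from C_{A0} to C_A: C_B = (0.450/0.784)·ln[(0.450+0.784·4.99)/(0.450+0.784·1.40)] = 0.5740·ln(4.362/1.549) = 0.5942 mol·L⁻¹.
Y_B = C_B/C_{A0} = 0.5942/4.99 = 0.119.

0.119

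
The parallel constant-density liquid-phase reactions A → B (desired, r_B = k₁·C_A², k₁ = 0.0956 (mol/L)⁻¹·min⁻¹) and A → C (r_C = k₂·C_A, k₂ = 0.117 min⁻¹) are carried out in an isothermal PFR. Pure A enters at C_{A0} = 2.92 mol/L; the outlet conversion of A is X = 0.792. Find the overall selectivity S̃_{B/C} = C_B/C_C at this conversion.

C_A = C_{A0}(1−X) = 0.6074 mol/L.
Along a PFR/batch, dC_C/dC_A = −r_C/(r_B+r_C) = −k₂/(k₂+k₁·C_A).
Integrating from C_{A0} to C_A: C_C = (0.117/0.0956)·ln[(0.117+0.0956·2.92)/(0.117+0.0956·0.607)] = 1.224·ln(0.3962/0.1751) = 0.9995 mol/L.
Then C_B = (C_{A0}−C_A) − C_C = 2.313 − 0.9995 = 1.313 mol/L.
S̃_{B/C} = C_B/C_C = 1.313/0.9995 = 1.31.

1.31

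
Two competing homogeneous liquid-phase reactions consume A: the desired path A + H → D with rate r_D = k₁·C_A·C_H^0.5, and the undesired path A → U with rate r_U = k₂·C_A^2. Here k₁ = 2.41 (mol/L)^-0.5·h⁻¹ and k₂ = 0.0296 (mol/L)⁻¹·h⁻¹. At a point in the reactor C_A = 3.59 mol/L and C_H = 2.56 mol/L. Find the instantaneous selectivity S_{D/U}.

36.3

S_{D/U} = r_D/r_U = (k₁·C_A·C_H^0.5)/(k₂·C_A^2) = (k₁/k₂)·C_A⁻¹·C_H^0.5.
= (2.41×3.590×2.560^0.5) / (0.0296×3.590^2) = 13.84/0.3815 = 36.3.
The undesired path is higher order in A, so low C_A (CSTR or dilute feed) favours D.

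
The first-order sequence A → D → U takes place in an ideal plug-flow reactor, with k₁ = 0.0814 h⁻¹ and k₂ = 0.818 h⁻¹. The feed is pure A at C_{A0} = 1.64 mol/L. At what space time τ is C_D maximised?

3.13 h

For first-order series the maximum of C_D occurs at τ_opt = ln(k₂/k₁)/(k₂−k₁).
= ln(0.818/0.0814)/(0.818−0.0814) = ln(10.05)/0.7366 = 2.307/0.7366 = 3.13 h.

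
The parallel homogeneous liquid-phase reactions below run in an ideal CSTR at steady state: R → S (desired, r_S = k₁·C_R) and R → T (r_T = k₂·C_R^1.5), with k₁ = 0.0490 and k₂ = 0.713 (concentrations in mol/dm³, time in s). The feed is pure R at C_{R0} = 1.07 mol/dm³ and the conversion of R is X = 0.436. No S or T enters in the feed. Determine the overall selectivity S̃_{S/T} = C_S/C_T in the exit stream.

Exit C_R = C_{R0}(1−X) = 1.07×0.564 = 0.6035 mol/dm³.
In a CSTR the entire volume is at exit conditions, so r_S = 0.0490×0.6035 = 0.02957 and r_T = 0.713×0.6035^1.5 = 0.3343.
Overall selectivity = C_S/C_T = r_Sτ/(r_Tτ) = r_S/r_T = 0.0885.

0.0885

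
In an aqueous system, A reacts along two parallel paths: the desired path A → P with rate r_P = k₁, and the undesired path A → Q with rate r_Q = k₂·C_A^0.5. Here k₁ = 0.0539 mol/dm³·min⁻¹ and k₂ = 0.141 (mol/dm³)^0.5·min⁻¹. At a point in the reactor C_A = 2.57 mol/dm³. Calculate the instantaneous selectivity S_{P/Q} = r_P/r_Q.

0.238

S_{P/Q} = r_P/r_Q = (k₁)/(k₂·C_A^0.5) = (k₁/k₂)·C_A^-0.5.
= (0.0539) / (0.141×2.570^0.5) = 0.05390/0.2260 = 0.238.
The undesired path is higher order in A, so low C_A (CSTR or dilute feed) favours P.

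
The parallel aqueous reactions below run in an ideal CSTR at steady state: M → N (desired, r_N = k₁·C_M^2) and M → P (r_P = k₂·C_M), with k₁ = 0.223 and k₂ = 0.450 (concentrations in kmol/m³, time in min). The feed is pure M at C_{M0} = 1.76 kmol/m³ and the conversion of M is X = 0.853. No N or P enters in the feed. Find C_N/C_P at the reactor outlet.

Exit C_M = C_{M0}(1−X) = 1.76×0.147 = 0.2587 kmol/m³.
A CSTR operates uniformly at the exit composition, giving r_N = 0.01493 and r_P = 0.1164 (each k·C_M^n at C_M = 0.2587).
Overall selectivity = C_N/C_P = r_Nτ/(r_Pτ) = r_N/r_P = 0.128.

0.128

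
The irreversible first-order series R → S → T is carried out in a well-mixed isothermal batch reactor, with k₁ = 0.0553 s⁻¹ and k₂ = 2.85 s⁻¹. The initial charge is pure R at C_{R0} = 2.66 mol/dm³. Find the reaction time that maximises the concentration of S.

1.41 s

Setting dC_S/dt = 0 gives t_opt = ln(k₂/k₁)/(k₂−k₁).
= ln(2.85/0.0553)/(2.85−0.0553) = ln(51.54)/2.795 = 3.942/2.795 = 1.41 s.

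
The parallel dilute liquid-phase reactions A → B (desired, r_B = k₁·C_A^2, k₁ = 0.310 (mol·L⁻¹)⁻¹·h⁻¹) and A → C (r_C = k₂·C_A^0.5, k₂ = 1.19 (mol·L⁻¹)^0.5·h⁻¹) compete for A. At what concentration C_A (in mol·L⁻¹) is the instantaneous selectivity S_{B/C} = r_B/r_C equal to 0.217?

S_{B/C} = (k₁/k₂)·C_A^1.5 ⇒ C_A = (S·k₂/k₁)^(1/1.5).
= (0.217×1.19/0.310)^(0.6667) = (0.8330)^(0.6667) = 0.885 mol·L⁻¹.

0.885 mol·L⁻¹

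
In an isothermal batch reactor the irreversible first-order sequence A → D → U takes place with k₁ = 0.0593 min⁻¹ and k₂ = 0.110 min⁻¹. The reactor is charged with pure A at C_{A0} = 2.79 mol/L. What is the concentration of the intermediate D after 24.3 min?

0.547 mol/L

For first-order series with pure A initially, C_D(t) = k₁C_{A0}/(k₂−k₁)·(e^(−k₁t) − e^(−k₂t)).
e^(−k₁t) = e^(−0.0593×24.3) = e^(−1.441) = 0.2367; e^(−k₂t) = e^(−2.673) = 0.06904.
C_D = 0.0593×2.79/(0.110−0.0593) × (0.2367−0.06904) = 3.263×0.1676 = 0.5471 mol/L.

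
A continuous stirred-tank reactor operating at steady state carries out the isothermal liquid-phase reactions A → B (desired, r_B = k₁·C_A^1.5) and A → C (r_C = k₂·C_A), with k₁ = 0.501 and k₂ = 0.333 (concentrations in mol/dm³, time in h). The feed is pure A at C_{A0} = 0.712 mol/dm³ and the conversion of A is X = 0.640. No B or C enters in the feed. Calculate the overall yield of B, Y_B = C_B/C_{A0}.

0.277

Exit C_A = C_{A0}(1−X) = 0.712×0.360 = 0.2563 mol/dm³.
A CSTR operates uniformly at the exit composition, giving r_B = 0.06501 and r_C = 0.08535 (each k·C_A^n at C_A = 0.2563).
Fraction of consumed A going to B: r_B/(r_B+r_C) = 0.4324.
C_B = 0.4324·C_{A0}·X = 0.4324×0.712×0.640 = 0.197 mol/dm³; Y_B = C_B/C_{A0} = 0.277.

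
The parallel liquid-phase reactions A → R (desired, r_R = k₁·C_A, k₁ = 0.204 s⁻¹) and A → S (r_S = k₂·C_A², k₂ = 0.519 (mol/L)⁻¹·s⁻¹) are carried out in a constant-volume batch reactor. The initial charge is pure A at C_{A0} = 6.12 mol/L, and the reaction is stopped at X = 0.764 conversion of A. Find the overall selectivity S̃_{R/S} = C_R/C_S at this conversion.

C_A = C_{A0}(1−X) = 1.444 mol/L.
Along a PFR/batch, dC_R/dC_A = −r_R/(r_R+r_S) = −k₁/(k₁+k₂·C_A).
Integrating from C_{A0} to C_A: C_R = (0.204/0.519)·ln[(0.204+0.519·6.12)/(0.204+0.519·1.44)] = 0.3931·ln(3.380/0.9536) = 0.4974 mol/L.
C_S = (C_{A0}−C_A)−C_R = 4.178 mol/L; S̃_{R/S} = 0.4974/4.178 = 0.119.

0.119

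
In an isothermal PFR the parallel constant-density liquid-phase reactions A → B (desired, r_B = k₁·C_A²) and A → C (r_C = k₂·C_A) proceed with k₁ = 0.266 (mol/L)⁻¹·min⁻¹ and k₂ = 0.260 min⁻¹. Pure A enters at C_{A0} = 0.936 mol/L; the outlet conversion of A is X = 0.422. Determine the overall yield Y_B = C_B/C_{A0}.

C_A = C_{A0}(1−X) = 0.5410 mol/L.
Along a PFR/batch, dC_C/dC_A = −r_C/(r_B+r_C) = −k₂/(k₂+k₁·C_A).
Integrating from C_{A0} to C_A: C_C = (0.260/0.266)·ln[(0.260+0.266·0.936)/(0.260+0.266·0.541)] = 0.9774·ln(0.5090/0.4039) = 0.2260 mol/L.
Then C_B = (C_{A0}−C_A) − C_C = 0.3950 − 0.2260 = 0.1690 mol/L.
Y_B = C_B/C_{A0} = 0.1690/0.936 = 0.181.

0.181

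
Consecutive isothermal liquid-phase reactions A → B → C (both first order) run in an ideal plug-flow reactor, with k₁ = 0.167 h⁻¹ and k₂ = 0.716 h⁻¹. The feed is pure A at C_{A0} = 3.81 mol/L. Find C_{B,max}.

For a first-order series the maximum intermediate yield is C_{B,max}/C_{A0} = (k₁/k₂)^[k₂/(k₂−k₁)].
= (0.167/0.716)^(0.716/(0.716−0.167)) = (0.2332)^(1.304) = 0.1498.
C_{B,max} = 0.1498×3.81 = 0.571 mol/L.

0.571 mol/L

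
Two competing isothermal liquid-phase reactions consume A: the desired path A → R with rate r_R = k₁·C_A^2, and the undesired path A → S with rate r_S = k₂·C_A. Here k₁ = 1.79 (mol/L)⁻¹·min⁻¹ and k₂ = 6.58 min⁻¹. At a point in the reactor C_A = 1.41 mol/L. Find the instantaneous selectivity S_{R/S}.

S_{R/S} = r_R/r_S = (k₁·C_A^2)/(k₂·C_A) = (k₁/k₂)·C_A.
= (1.79×1.410^2) / (6.58×1.410) = 3.559/9.278 = 0.384.
Since the desired path is higher order in A, keeping C_A high (PFR or concentrated feed) favours R.

0.384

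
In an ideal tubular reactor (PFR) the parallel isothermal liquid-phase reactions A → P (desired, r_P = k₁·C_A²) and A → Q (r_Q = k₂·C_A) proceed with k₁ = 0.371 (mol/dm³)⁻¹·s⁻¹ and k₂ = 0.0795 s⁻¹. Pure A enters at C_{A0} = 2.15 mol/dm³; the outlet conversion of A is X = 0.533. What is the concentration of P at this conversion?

C_A = C_{A0}(1−X) = 1.004 mol/dm³.
Along a PFR/batch, dC_Q/dC_A = −r_Q/(r_P+r_Q) = −k₂/(k₂+k₁·C_A).
Integrating from C_{A0} to C_A: C_Q = (0.0795/0.371)·ln[(0.0795+0.371·2.15)/(0.0795+0.371·1.00)] = 0.2143·ln(0.8771/0.4520) = 0.1421 mol/dm³.
Then C_P = (C_{A0}−C_A) − C_Q = 1.146 − 0.1421 = 1.004 mol/dm³.

1.00 mol/dm³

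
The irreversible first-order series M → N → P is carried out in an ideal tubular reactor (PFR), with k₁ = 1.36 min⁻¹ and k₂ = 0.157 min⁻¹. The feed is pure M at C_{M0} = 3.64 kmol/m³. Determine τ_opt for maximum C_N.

1.79 min

Setting dC_N/dτ = 0 gives τ_opt = ln(k₂/k₁)/(k₂−k₁).
= ln(0.157/1.36)/(0.157−1.36) = ln(0.1154)/-1.203 = -2.159/-1.203 = 1.79 min.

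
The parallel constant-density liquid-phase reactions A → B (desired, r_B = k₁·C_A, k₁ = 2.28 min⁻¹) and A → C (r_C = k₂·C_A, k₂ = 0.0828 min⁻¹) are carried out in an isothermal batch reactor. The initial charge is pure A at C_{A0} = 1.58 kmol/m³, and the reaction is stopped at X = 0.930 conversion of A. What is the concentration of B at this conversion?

C_A = C_{A0}(1−X) = 0.1106 kmol/m³.
Both paths are first order in A, so the instantaneous fraction to B is constant: dC_B/d(−C_A) = k₁/(k₁+k₂) = 0.9650.
C_B = 0.9650·(C_{A0}−C_A) = 0.9650×1.469 = 1.42 kmol/m³.

1.42 kmol/m³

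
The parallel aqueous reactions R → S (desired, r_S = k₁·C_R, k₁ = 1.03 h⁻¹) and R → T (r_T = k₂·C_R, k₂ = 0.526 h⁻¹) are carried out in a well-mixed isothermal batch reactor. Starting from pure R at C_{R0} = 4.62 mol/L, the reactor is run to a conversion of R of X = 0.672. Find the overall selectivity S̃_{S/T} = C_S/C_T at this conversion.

1.96

C_R = C_{R0}(1−X) = 1.515 mol/L.
Both paths are first order in R, so the instantaneous fraction to S is constant: dC_S/d(−C_R) = k₁/(k₁+k₂) = 0.6620.
C_S = 0.6620·(C_{R0}−C_R) = 0.6620×3.105 = 2.06 mol/L.
C_T = (C_{R0}−C_R)−C_S = 1.050 mol/L; S̃_{S/T} = 2.055/1.050 = 1.96.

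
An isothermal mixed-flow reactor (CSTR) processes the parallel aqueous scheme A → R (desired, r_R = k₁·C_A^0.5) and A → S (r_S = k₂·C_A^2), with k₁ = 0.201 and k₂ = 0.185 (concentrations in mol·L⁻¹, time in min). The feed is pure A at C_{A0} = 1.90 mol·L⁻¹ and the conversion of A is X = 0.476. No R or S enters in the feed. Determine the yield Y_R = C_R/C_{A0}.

Exit C_A = C_{A0}(1−X) = 1.90×0.524 = 0.9956 mol·L⁻¹.
In a CSTR the entire volume is at exit conditions, so r_R = 0.201×0.9956^0.5 = 0.2006 and r_S = 0.185×0.9956^2 = 0.1834.
Fraction of consumed A going to R: r_R/(r_R+r_S) = 0.5224.
C_R = 0.5224·C_{A0}·X = 0.5224×1.90×0.476 = 0.472 mol·L⁻¹; Y_R = C_R/C_{A0} = 0.249.

0.249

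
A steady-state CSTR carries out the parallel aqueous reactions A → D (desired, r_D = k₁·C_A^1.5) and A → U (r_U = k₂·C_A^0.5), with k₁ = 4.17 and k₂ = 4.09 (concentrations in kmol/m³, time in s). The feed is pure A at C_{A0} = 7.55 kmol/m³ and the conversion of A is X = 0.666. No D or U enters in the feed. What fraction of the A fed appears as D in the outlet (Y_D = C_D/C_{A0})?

Exit C_A = C_{A0}(1−X) = 7.55×0.334 = 2.522 kmol/m³.
In a CSTR the entire volume is at exit conditions, so r_D = 4.17×2.522^1.5 = 16.70 and r_U = 4.09×2.522^0.5 = 6.495.
Fraction of consumed A going to D: r_D/(r_D+r_U) = 0.7200.
C_D = 0.7200·C_{A0}·X = 0.7200×7.55×0.666 = 3.62 kmol/m³; Y_D = C_D/C_{A0} = 0.479.

0.479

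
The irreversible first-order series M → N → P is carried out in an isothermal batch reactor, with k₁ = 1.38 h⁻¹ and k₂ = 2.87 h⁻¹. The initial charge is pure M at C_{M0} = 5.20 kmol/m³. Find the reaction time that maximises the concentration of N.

0.491 h

For first-order series the maximum of C_N occurs at t_opt = ln(k₂/k₁)/(k₂−k₁).
= ln(2.87/1.38)/(2.87−1.38) = ln(2.080)/1.490 = 0.7322/1.490 = 0.491 h.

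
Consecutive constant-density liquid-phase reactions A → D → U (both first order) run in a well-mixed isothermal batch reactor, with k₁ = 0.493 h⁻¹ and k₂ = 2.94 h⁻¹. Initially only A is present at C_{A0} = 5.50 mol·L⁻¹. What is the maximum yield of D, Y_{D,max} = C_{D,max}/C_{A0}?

At the optimum, C_{D,max}/C_{A0} = (k₁/k₂)^[k₂/(k₂−k₁)].
= (0.493/2.94)^(2.94/(2.94−0.493)) = (0.1677)^(1.201) = 0.1170.

0.117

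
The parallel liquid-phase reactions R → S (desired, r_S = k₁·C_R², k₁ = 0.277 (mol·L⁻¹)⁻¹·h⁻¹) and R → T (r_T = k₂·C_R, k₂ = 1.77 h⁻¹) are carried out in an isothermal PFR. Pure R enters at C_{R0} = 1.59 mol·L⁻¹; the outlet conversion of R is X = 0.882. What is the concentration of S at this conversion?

0.167 mol·L⁻¹

C_R = C_{R0}(1−X) = 0.1876 mol·L⁻¹.
Along a PFR/batch, dC_T/dC_R = −r_T/(r_S+r_T) = −k₂/(k₂+k₁·C_R).
Integrating from C_{R0} to C_R: C_T = (1.77/0.277)·ln[(1.77+0.277·1.59)/(1.77+0.277·0.188)] = 6.390·ln(2.210/1.822) = 1.235 mol·L⁻¹.
Then C_S = (C_{R0}−C_R) − C_T = 1.402 − 1.235 = 0.1674 mol·L⁻¹.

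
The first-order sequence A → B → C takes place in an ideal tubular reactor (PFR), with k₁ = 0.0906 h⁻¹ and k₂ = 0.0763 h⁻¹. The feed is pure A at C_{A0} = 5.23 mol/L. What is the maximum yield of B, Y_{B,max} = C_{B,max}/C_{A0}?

At the optimum, C_{B,max}/C_{A0} = (k₁/k₂)^[k₂/(k₂−k₁)].
= (0.0906/0.0763)^(0.0763/(0.0763−0.0906)) = (1.187)^(-5.336) = 0.3999.

0.400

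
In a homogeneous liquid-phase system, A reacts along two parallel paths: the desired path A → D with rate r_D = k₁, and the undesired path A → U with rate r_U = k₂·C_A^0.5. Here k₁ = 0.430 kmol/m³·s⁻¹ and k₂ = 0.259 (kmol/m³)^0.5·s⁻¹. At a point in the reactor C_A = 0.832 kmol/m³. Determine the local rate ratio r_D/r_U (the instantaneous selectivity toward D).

1.82

S_{D/U} = r_D/r_U = (k₁)/(k₂·C_A^0.5) = (k₁/k₂)·C_A^-0.5.
= (0.430) / (0.259×0.8320^0.5) = 0.4300/0.2362 = 1.82.
The undesired path is higher order in A, so low C_A (CSTR or dilute feed) favours D.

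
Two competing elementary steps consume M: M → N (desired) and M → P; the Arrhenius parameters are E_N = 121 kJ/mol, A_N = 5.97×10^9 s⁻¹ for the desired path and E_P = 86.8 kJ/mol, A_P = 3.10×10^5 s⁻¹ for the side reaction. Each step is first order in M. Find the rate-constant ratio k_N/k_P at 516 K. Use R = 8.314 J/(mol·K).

Since both paths have the same order in M, the concentration cancels and S_{N/P} = k_N/k_P = (A_N/A_P)·exp[(E_P−E_N)/(RT)].
(E_P−E_N)/(RT) = (86.8−121)×10³/(8.314×516) = -34200/4290 = -7.972.
k_N/k_P = (5.97×10^9/3.10×10^5)·exp(-7.972) = 19258 × 3.450×10^-4 = 6.64.

6.64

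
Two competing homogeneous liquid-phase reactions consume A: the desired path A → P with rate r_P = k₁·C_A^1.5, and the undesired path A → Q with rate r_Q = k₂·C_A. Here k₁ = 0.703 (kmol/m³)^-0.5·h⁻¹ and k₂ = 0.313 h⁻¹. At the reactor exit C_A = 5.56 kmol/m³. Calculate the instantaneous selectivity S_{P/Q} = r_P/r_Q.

S_{P/Q} = r_P/r_Q = (k₁·C_A^1.5)/(k₂·C_A) = (k₁/k₂)·C_A^0.5.
= (0.703×5.560^1.5) / (0.313×5.560) = 9.217/1.740 = 5.30.
Since the desired path is higher order in A, keeping C_A high (PFR or concentrated feed) favours P.

5.30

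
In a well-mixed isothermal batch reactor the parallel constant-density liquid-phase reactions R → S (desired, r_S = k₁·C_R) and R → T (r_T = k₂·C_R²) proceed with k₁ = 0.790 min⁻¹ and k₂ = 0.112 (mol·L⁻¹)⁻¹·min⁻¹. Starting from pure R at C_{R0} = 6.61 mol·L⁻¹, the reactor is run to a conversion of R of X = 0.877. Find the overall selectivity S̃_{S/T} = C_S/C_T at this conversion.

2.05

C_R = C_{R0}(1−X) = 0.8130 mol·L⁻¹.
Along a PFR/batch, dC_S/dC_R = −r_S/(r_S+r_T) = −k₁/(k₁+k₂·C_R).
Integrating from C_{R0} to C_R: C_S = (0.790/0.112)·ln[(0.790+0.112·6.61)/(0.790+0.112·0.813)] = 7.054·ln(1.530/0.8811) = 3.894 mol·L⁻¹.
C_T = (C_{R0}−C_R)−C_S = 1.903 mol·L⁻¹; S̃_{S/T} = 3.894/1.903 = 2.05.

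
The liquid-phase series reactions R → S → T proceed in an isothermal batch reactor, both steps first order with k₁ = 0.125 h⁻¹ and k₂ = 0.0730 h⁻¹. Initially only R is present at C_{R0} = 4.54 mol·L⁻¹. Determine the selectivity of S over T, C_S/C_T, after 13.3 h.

Solving the coupled first-order balances gives C_S(t) = [k₁/(k₂−k₁)]·C_{R0}·(e^(−k₁t) − e^(−k₂t)).
e^(−k₁t) = e^(−0.125×13.3) = e^(−1.663) = 0.1897; e^(−k₂t) = e^(−0.9709) = 0.3787.
C_S = 0.125×4.54/(0.0730−0.125) × (0.1897−0.3787) = (-10.91)×(-0.1891) = 2.063 mol·L⁻¹.
C_R = C_{R0}e^(−k₁t) = 0.8611 mol·L⁻¹, so C_T = C_{R0}−C_R−C_S = 1.615 mol·L⁻¹; C_S/C_T = 1.28.

1.28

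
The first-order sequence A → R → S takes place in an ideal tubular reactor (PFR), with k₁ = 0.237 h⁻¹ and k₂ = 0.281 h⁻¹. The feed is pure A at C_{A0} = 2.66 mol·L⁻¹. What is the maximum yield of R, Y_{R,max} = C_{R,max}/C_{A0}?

Evaluating C_R at τ_opt = ln(k₂/k₁)/(k₂−k₁) gives C_{R,max}/C_{A0} = (k₁/k₂)^[k₂/(k₂−k₁)].
= (0.237/0.281)^(0.281/(0.281−0.237)) = (0.8434)^(6.386) = 0.3370.

0.337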